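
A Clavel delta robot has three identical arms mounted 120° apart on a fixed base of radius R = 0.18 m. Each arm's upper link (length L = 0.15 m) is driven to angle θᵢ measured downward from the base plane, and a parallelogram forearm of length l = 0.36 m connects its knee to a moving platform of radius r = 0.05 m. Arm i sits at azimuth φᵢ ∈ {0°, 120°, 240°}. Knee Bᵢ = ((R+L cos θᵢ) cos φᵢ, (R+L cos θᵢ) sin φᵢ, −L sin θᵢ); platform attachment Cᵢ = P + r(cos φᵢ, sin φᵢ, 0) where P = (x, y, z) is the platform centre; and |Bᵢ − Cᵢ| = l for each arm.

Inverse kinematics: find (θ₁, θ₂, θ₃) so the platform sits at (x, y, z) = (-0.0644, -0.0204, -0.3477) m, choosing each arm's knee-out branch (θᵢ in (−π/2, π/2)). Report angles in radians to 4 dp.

θ₁ = 0.9600, θ₂ = 0.6111, θ₃ = 0.4363

rotate P by −φ1: (-0.0644, -0.0204, -0.3477)
  A=0.1944, B=-0.3477, C=(l²−L²−A²−y'²−z²)/(2L)=-0.1733
  γ=atan2(-0.3477,0.1944)=-1.0610;  ψ=arccos(-0.4351)=2.0210;  θ1=γ+ψ≈0.9600
rotate P by −φ2: (0.0145, 0.0660, -0.3477)
  A=0.1155, B=-0.3477, C=(l²−L²−A²−y'²−z²)/(2L)=-0.1049
  γ=atan2(-0.3477,0.1155)=-1.2502;  ψ=arccos(-0.2864)=1.8613;  θ2=γ+ψ≈0.6111
rotate P by −φ3: (0.0499, -0.0456, -0.3477)
  A=0.0801, B=-0.3477, C=(l²−L²−A²−y'²−z²)/(2L)=-0.0743
  √(A²+B²)=0.3568;  θ3 = -1.3443+1.7806 ≈ 0.4363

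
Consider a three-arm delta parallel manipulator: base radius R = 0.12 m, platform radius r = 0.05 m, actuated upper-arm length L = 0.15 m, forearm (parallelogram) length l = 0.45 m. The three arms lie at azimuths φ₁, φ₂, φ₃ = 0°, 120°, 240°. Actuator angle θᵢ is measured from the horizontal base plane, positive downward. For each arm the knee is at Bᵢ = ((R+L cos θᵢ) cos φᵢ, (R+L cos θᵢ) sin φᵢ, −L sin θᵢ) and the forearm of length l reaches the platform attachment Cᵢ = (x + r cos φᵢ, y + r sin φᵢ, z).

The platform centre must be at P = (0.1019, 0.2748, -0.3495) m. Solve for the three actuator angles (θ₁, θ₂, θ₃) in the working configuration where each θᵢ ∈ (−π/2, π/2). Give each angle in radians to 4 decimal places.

φ1=0.0° → target in arm frame (0.1019, 0.2748)
  A cos θ + B sin θ = C:  -0.0319·cos θ + -0.3495·sin θ = -0.0623
  θ1 = atan2(B,A) + arccos(C/0.3510) = 0.0874
arm 2 (φ=120.0°): x'=0.1870, y'=-0.2256
  A=-0.1170, B=-0.3495, C=(l²−L²−A²−y'²−z²)/(2L)=-0.0225
  γ=atan2(-0.3495,-0.1170)=-1.8939;  ψ=arccos(-0.0612)=1.6320;  θ2=γ+ψ≈-0.2619
φ3=240.0° → target in arm frame (-0.2889, -0.0492)
  A cos θ + B sin θ = C:  0.3589·cos θ + -0.3495·sin θ = -0.2447
  θ3 = atan2(B,A) + arccos(C/0.5010) = 1.3089

θ₁ = 0.0874, θ₂ = -0.2619, θ₃ = 1.3089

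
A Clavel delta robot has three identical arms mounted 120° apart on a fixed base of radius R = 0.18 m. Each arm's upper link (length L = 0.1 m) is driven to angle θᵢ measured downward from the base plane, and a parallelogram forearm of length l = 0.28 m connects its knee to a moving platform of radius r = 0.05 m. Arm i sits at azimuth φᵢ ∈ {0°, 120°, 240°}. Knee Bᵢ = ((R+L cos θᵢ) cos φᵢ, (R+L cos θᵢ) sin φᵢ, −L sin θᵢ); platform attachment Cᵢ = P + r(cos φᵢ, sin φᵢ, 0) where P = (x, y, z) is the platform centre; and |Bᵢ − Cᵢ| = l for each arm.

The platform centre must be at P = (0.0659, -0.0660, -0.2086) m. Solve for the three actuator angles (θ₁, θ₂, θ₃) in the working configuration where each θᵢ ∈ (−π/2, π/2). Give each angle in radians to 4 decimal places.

arm 1 (φ=0.0°): x'=0.0659, y'=-0.0660
  A cos θ + B sin θ = C:  0.0641·cos θ + -0.2086·sin θ = 0.0821
  θ1 = atan2(B,A) + arccos(C/0.2182) = -0.0876
rotate P by −φ2: (-0.0901, -0.0241, -0.2086)
  e−x'=0.2201;  (l²−L²−(e−x')²−y'²−z²)/2L = -0.1207
  γ=atan2(-0.2086,0.2201)=-0.7586;  ψ=arccos(-0.3980)=1.9802;  θ2=γ+ψ≈1.2216
arm 3 (φ=240.0°): x'=0.0242, y'=0.0901
  A cos θ + B sin θ = C:  0.1058·cos θ + -0.2086·sin θ = 0.0279
  √(A²+B²)=0.2339;  θ3 = -1.1014+1.4512 ≈ 0.3498

θ₁ = -0.0876, θ₂ = 1.2216, θ₃ = 0.3498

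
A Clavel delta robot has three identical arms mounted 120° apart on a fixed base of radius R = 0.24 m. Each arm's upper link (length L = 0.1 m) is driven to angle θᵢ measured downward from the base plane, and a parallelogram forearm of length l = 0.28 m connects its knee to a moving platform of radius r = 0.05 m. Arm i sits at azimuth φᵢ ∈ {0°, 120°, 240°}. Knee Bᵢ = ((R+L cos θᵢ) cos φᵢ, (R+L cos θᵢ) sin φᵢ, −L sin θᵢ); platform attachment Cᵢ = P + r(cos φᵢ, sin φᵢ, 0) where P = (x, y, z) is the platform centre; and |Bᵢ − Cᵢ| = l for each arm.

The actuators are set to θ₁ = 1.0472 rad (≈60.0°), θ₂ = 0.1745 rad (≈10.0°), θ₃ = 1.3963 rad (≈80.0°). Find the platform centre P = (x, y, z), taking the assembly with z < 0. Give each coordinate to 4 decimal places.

(-0.0121, 0.0700, -0.1864)

centre 1 = (0.2400·cos0.0°, 0.2400·sin0.0°, -0.0866) = (0.2400, 0.0000, -0.0866)
φ2=120.0°: virtual centre (-0.1442, 0.2498, -0.0174), radius l
φ3=240.0°: virtual centre (-0.1037, -0.1796, -0.0985), radius l
|centre ₂|²−|centre ₁|² = 0.0184;  |centre ₃|²−|centre ₁|² = -0.0124
[-0.7685 0.4997 0.1385]·P = 0.0184;  [-0.6874 -0.3592 -0.0238]·P = -0.0124
det = 0.6195;  x = -0.0007+0.0611z,  y = 0.0358+-0.1831z
quadratic in z: (1.0373)z²+(0.1307)z+(-0.0117)=0, √Δ=0.2561 → z ∈ {-0.1864, 0.0605}; z = -0.1864 (taking z<0)
x = -0.0121, y = 0.0700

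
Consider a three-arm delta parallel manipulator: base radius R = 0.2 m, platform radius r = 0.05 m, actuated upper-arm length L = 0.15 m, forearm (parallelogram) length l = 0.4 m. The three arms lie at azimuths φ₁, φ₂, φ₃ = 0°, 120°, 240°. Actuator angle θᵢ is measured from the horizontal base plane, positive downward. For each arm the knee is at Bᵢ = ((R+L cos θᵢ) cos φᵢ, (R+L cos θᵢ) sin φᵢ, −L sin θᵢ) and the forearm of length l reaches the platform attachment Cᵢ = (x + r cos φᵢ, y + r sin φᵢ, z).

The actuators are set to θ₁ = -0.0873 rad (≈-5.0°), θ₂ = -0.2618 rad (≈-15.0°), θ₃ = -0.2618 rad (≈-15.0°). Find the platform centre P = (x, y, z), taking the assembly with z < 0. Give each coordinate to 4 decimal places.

arm 1 at φ=0.0°: e+L cos θ1 = 0.2994;  centre 1 = (0.2994, 0.0000, 0.0131)
centre 2 = (0.2949·cos120.0°, 0.2949·sin120.0°, 0.0388) = (-0.1474, 0.2554, 0.0388)
arm 3 at φ=240.0°: e+L cos θ3 = 0.2949;  centre 3 = (-0.1474, -0.2554, 0.0388)
|centre ₂|²−|centre ₁|² = -0.0014;  |centre ₃|²−|centre ₁|² = -0.0014
linear system: -0.8937x+0.5108y = -0.0014−0.0515z; -0.8937x+-0.5108y = -0.0014−0.0515z
det = 0.9130;  x = 0.0015+0.0576z,  y = 0.0000+0.0000z
sphere 1 gives Az²+Bz+C=0 with A=1.0033, B=-0.0605, C=-0.0711;  B²−4AC=0.2889;  roots -0.2377, 0.2980;  negative root z = -0.2377
x = -0.0122, y = 0.0000

(-0.0122, 0.0000, -0.2377)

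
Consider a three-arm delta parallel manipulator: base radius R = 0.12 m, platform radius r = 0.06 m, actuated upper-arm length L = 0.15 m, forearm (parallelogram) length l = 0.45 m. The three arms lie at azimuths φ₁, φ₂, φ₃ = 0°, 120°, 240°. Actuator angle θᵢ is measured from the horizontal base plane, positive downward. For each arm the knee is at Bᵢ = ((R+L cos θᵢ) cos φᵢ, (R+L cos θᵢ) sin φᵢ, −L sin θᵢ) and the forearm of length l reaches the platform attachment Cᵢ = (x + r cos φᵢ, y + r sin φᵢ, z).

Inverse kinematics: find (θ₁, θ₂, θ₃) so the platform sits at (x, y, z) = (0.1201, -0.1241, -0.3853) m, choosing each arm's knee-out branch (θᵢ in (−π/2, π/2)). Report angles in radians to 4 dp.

θ₁ = -0.2621, θ₂ = 0.6979, θ₃ = -0.0003

φ1=0.0° → target in arm frame (0.1201, -0.1241)
  A cos θ + B sin θ = C:  -0.0601·cos θ + -0.3853·sin θ = 0.0418
  √(A²+B²)=0.3900;  θ1 = -1.7255+1.4635 ≈ -0.2621
φ2=120.0° → target in arm frame (-0.1675, -0.0420)
  A=0.2275, B=-0.3853, C=(l²−L²−A²−y'²−z²)/(2L)=-0.0733
  γ=atan2(-0.3853,0.2275)=-1.0374;  ψ=arccos(-0.1638)=1.7353;  θ2=γ+ψ≈0.6979
rotate P by −φ3: (0.0474, 0.1661, -0.3853)
  A cos θ + B sin θ = C:  0.0126·cos θ + -0.3853·sin θ = 0.0127
  √(A²+B²)=0.3855;  θ3 = -1.5382+1.5378 ≈ -0.0003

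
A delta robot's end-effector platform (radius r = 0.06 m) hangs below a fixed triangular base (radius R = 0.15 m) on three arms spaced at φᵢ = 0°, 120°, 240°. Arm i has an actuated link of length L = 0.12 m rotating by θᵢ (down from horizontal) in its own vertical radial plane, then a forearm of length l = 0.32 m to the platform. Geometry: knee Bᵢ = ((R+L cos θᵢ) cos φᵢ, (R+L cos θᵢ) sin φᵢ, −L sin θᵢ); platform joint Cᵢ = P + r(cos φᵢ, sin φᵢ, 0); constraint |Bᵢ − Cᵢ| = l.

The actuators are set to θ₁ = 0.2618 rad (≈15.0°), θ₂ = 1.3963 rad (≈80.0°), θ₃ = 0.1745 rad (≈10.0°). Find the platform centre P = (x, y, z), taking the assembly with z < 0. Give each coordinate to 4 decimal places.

arm 1 at φ=0.0°: (R−r)+L cos θ1 = 0.2059;  O1 = (0.2059, 0.0000, -0.0311)
arm 2 at φ=120.0°: (R−r)+L cos θ2 = 0.1108;  O2 = (-0.0554, 0.0960, -0.1182)
arm 3 at φ=240.0°: (R−r)+L cos θ3 = 0.2082;  O3 = (-0.1041, -0.1803, -0.0208)
eliminate P² terms by subtracting sphere 1 from 2 and 3
[-0.5227 0.1920 -0.1742]·P = -0.0171;  [-0.6200 -0.3606 0.0204]·P = 0.0004
Cramer: x(z) = 0.0198-0.1916z;  y(z) = -0.0352+0.3861z
sphere 1 gives Az²+Bz+C=0 with A=1.1858, B=0.1062, C=-0.0656;  B²−4AC=0.3223;  roots -0.2842, 0.1946;  negative root z = -0.2842
x = 0.0742, y = -0.1449

(0.0742, -0.1449, -0.2842)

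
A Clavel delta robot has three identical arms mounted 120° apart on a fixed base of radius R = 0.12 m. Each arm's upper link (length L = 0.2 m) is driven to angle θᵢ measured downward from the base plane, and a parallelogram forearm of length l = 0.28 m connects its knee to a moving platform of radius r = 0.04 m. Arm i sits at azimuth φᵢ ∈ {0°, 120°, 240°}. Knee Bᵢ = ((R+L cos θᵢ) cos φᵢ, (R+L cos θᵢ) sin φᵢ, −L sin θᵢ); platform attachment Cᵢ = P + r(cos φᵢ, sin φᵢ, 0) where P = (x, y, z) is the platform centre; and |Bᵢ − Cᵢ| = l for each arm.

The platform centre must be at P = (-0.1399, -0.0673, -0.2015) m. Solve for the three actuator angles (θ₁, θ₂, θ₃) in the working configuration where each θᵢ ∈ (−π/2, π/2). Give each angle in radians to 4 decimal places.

rotate P by −φ1: (-0.1399, -0.0673, -0.2015)
  A cos θ + B sin θ = C:  0.2199·cos θ + -0.2015·sin θ = -0.1377
  θ1 = atan2(B,A) + arccos(C/0.2983) = 1.3090
rotate P by −φ2: (0.0117, 0.1548, -0.2015)
  A=0.0683, B=-0.2015, C=(l²−L²−A²−y'²−z²)/(2L)=-0.0771
  √(A²+B²)=0.2128;  θ2 = -1.2438+1.9416 ≈ 0.6977
rotate P by −φ3: (0.1282, -0.0875, -0.2015)
  A=-0.0482, B=-0.2015, C=(l²−L²−A²−y'²−z²)/(2L)=-0.0305
  γ=atan2(-0.2015,-0.0482)=-1.8057;  ψ=arccos(-0.1470)=1.7184;  θ3=γ+ψ≈-0.0874

θ₁ = 1.3090, θ₂ = 0.6977, θ₃ = -0.0874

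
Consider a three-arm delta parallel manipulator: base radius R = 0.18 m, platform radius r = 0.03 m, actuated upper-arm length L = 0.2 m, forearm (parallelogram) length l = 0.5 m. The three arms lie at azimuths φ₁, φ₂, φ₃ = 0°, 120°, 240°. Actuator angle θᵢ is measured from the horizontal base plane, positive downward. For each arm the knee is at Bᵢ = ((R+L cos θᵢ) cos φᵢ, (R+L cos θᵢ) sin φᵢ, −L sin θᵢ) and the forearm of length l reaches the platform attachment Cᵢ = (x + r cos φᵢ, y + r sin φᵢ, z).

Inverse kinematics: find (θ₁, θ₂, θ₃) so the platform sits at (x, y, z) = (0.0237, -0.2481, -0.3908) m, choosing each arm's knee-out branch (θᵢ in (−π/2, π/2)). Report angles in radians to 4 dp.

rotate P by −φ1: (0.0237, -0.2481, -0.3908)
  e−x'=0.1263;  (l²−L²−(e−x')²−y'²−z²)/2L = -0.0506
  θ1 = atan2(B,A) + arccos(C/0.4107) = 0.4360
arm 2 (φ=120.0°): x'=-0.2267, y'=0.1035
  A=0.3767, B=-0.3908, C=(l²−L²−A²−y'²−z²)/(2L)=-0.2384
  θ2 = atan2(B,A) + arccos(C/0.5428) = 1.2217
arm 3 (φ=240.0°): x'=0.2030, y'=0.1446
  A=-0.0530, B=-0.3908, C=(l²−L²−A²−y'²−z²)/(2L)=0.0839
  θ3 = atan2(B,A) + arccos(C/0.3944) = -0.3492

θ₁ = 0.4360, θ₂ = 1.2217, θ₃ = -0.3492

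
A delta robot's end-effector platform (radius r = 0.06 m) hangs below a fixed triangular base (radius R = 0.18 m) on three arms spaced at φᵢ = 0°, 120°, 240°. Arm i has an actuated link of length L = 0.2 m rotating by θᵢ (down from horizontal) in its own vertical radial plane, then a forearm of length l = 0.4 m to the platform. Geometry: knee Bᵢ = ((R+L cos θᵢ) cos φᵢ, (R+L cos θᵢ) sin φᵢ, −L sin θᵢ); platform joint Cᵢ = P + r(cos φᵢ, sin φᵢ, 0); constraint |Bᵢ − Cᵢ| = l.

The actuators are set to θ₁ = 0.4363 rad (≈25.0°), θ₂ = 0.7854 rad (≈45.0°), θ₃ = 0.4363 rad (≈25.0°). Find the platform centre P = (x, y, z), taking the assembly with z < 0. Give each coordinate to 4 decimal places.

(0.0317, -0.0549, -0.3749)

O1 = (0.3013·cos0.0°, 0.3013·sin0.0°, -0.0845) = (0.3013, 0.0000, -0.0845)
φ2=120.0°: virtual centre (-0.1307, 0.2264, -0.1414), radius l
φ3=240.0°: virtual centre (-0.1506, -0.2609, -0.0845), radius l
|O₂|²−|O₁|² = -0.0096;  |O₃|²−|O₁|² = 0.0000
plane₁₂: -0.8639x+0.4528y+-0.1138z = -0.0096
Cramer: x(z) = 0.0058-0.0690z;  y(z) = -0.0100+0.1196z
into |P−O₁|² = l²: 1.0191z² + 0.2074z + -0.0655 = 0;  Δ = 0.3099;  z = -0.3749 or 0.1713 → z<0 root = -0.3749
x = 0.0317, y = -0.0549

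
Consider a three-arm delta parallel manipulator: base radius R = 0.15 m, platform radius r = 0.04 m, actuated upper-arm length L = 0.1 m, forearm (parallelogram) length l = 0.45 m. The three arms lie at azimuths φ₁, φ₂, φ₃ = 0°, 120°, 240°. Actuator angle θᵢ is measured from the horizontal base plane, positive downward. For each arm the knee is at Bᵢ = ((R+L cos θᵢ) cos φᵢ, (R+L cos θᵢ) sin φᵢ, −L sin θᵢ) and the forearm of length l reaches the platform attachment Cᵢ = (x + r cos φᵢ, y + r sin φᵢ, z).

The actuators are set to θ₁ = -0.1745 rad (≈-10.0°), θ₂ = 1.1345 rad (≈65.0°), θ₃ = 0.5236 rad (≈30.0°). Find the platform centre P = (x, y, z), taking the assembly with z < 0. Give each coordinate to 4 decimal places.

S1 = (0.2085·cos0.0°, 0.2085·sin0.0°, 0.0174) = (0.2085, 0.0000, 0.0174)
φ2=120.0°: virtual centre (-0.0761, 0.1319, -0.0906), radius l
S3 = (0.1966·cos240.0°, 0.1966·sin240.0°, -0.0500) = (-0.0983, -0.1703, -0.0500)
eliminate P² terms by subtracting sphere 1 from 2 and 3
[-0.5692 0.2637 -0.2160]·P = -0.0124;  [-0.6136 -0.3405 -0.1347]·P = -0.0026
det = 0.3556;  x = 0.0138+-0.3067z,  y = -0.0172+0.1570z
quadratic in z: (1.1187)z²+(0.0793)z+(-0.1640)=0, √Δ=0.8603 → z ∈ {-0.4200, 0.3491}; z = -0.4200 (taking z<0)
x = 0.1426, y = -0.0831

(0.1426, -0.0831, -0.4200)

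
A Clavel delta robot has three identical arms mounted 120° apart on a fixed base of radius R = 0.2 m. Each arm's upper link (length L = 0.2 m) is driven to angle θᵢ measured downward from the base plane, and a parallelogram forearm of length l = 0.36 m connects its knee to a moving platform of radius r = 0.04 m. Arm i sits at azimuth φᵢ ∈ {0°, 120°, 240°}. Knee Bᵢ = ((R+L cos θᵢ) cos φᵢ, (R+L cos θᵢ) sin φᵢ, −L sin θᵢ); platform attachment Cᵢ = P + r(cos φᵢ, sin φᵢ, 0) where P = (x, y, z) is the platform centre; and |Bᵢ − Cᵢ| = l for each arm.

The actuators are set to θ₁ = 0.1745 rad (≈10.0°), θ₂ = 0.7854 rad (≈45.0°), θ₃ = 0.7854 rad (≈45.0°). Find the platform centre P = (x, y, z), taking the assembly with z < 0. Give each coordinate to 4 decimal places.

centre 1 = (0.3570·cos0.0°, 0.3570·sin0.0°, -0.0347) = (0.3570, 0.0000, -0.0347)
arm 2 at φ=120.0°: e+L cos θ2 = 0.3014;  centre 2 = (-0.1507, 0.2610, -0.1414)
φ3=240.0°: virtual centre (-0.1507, -0.2610, -0.1414), radius l
eliminate P² terms by subtracting sphere 1 from 2 and 3
[-1.0153 0.5221 -0.2134]·P = -0.0178;  [-1.0153 -0.5221 -0.2134]·P = -0.0178
det = 1.0602;  x = 0.0175+-0.2102z,  y = 0.0000+0.0000z
sphere 1 gives Az²+Bz+C=0 with A=1.0442, B=0.2121, C=-0.0132;  B²−4AC=0.1000;  roots -0.2530, 0.0498;  negative root z = -0.2530
x = 0.0707, y = 0.0000

(0.0707, 0.0000, -0.2530)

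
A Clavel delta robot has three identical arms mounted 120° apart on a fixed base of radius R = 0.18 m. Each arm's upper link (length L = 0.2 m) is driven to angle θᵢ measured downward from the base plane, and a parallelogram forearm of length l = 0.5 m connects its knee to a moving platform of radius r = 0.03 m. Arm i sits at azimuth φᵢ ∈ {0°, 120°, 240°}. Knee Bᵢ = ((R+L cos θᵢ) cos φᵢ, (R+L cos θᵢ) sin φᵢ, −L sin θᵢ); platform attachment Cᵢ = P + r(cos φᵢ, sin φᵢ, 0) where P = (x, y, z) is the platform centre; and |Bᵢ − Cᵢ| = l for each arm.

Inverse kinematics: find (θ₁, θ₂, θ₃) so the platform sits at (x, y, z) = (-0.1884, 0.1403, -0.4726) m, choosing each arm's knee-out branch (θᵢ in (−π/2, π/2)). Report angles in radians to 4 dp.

θ₁ = 1.3089, θ₂ = 0.0002, θ₃ = 0.8726

φ1=0.0° → target in arm frame (-0.1884, 0.1403)
  A=0.3384, B=-0.4726, C=(l²−L²−A²−y'²−z²)/(2L)=-0.3689
  θ1 = atan2(B,A) + arccos(C/0.5813) = 1.3089
φ2=120.0° → target in arm frame (0.2157, 0.0930)
  e−x'=-0.0657;  (l²−L²−(e−x')²−y'²−z²)/2L = -0.0658
  γ=atan2(-0.4726,-0.0657)=-1.7089;  ψ=arccos(-0.1379)=1.7091;  θ2=γ+ψ≈0.0002
rotate P by −φ3: (-0.0273, -0.2333, -0.4726)
  e−x'=0.1773;  (l²−L²−(e−x')²−y'²−z²)/2L = -0.2481
  √(A²+B²)=0.5048;  θ3 = -1.2119+2.0845 ≈ 0.8726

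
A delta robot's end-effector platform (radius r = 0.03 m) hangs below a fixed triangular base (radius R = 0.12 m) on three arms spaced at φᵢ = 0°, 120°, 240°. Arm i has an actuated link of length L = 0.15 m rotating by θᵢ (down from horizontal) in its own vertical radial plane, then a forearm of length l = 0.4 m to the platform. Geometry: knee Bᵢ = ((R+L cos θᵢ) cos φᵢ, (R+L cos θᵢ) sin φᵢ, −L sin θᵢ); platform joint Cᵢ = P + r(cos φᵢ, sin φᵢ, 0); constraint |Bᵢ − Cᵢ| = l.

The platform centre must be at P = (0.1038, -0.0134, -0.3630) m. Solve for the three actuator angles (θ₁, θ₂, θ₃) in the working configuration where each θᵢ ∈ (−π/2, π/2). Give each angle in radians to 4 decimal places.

rotate P by −φ1: (0.1038, -0.0134, -0.3630)
  A=-0.0138, B=-0.3630, C=(l²−L²−A²−y'²−z²)/(2L)=0.0179
  √(A²+B²)=0.3633;  θ1 = -1.6088+1.5216 ≈ -0.0872
arm 2 (φ=120.0°): x'=-0.0635, y'=-0.0832
  e−x'=0.1535;  (l²−L²−(e−x')²−y'²−z²)/2L = -0.0825
  γ=atan2(-0.3630,0.1535)=-1.1707;  ψ=arccos(-0.2094)=1.7817;  θ2=γ+ψ≈0.6110
rotate P by −φ3: (-0.0403, 0.0966, -0.3630)
  A cos θ + B sin θ = C:  0.1303·cos θ + -0.3630·sin θ = -0.0686
  θ3 = atan2(B,A) + arccos(C/0.3857) = 0.5234

θ₁ = -0.0872, θ₂ = 0.6110, θ₃ = 0.5234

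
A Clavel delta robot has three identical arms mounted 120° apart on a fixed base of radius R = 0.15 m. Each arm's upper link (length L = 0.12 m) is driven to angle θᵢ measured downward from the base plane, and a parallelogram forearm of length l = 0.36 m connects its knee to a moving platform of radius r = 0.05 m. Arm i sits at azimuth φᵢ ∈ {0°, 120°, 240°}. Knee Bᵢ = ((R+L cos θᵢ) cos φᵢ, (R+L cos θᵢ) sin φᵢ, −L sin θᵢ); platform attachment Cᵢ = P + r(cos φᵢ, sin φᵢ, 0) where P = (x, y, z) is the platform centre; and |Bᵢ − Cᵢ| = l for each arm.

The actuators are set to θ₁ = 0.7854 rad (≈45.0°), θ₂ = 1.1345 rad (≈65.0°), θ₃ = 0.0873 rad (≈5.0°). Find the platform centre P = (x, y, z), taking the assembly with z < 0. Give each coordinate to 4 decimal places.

(-0.0185, -0.1277, -0.3531)

S1 = (0.1849·cos0.0°, 0.1849·sin0.0°, -0.0849) = (0.1849, 0.0000, -0.0849)
φ2=120.0°: virtual centre (-0.0754, 0.1305, -0.1088), radius l
S3 = (0.2195·cos240.0°, 0.2195·sin240.0°, -0.0105) = (-0.1098, -0.1901, -0.0105)
subtract pairs → two planes through P
[-0.5204 0.2610 -0.0478]·P = -0.0068;  [-0.5892 -0.3803 0.1488]·P = 0.0069
Cramer: x(z) = 0.0022+0.0587z;  y(z) = -0.0217+0.3002z
sphere 1 gives Az²+Bz+C=0 with A=1.0936, B=0.1352, C=-0.0886;  B²−4AC=0.4058;  roots -0.3531, 0.2294;  negative root z = -0.3531
x = -0.0185, y = -0.1277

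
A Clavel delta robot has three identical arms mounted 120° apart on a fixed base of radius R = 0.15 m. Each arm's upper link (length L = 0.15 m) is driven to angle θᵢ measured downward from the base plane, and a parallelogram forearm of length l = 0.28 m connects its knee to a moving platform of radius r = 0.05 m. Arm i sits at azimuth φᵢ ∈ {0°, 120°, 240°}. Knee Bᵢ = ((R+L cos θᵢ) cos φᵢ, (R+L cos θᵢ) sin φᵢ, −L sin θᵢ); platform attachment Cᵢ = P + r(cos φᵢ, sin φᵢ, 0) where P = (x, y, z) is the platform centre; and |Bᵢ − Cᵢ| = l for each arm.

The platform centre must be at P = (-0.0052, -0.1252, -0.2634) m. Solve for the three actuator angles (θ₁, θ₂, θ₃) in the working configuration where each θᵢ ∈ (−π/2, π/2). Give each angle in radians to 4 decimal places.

rotate P by −φ1: (-0.0052, -0.1252, -0.2634)
  A cos θ + B sin θ = C:  0.1052·cos θ + -0.2634·sin θ = -0.1341
  θ1 = atan2(B,A) + arccos(C/0.2836) = 0.8723
φ2=120.0° → target in arm frame (-0.1058, 0.0671)
  A cos θ + B sin θ = C:  0.2058·cos θ + -0.2634·sin θ = -0.2012
  √(A²+B²)=0.3343;  θ2 = -0.9075+2.2165 ≈ 1.3090
arm 3 (φ=240.0°): x'=0.1110, y'=0.0581
  A cos θ + B sin θ = C:  -0.0110·cos θ + -0.2634·sin θ = -0.0566
  γ=atan2(-0.2634,-0.0110)=-1.6126;  ψ=arccos(-0.2146)=1.7871;  θ3=γ+ψ≈0.1745

θ₁ = 0.8723, θ₂ = 1.3090, θ₃ = 0.1745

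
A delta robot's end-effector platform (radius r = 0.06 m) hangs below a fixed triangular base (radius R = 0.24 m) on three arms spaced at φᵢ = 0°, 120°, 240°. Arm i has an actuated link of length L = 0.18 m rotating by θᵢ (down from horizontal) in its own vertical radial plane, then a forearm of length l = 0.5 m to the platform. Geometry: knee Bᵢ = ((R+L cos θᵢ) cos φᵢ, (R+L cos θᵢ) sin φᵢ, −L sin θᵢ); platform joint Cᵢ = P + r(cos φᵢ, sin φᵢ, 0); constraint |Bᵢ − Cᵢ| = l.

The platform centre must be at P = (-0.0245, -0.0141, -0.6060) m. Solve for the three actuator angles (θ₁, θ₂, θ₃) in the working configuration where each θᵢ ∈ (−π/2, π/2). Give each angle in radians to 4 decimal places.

θ₁ = 1.3089, θ₂ = 1.2216, θ₃ = 1.1343

rotate P by −φ1: (-0.0245, -0.0141, -0.6060)
  A=0.2045, B=-0.6060, C=(l²−L²−A²−y'²−z²)/(2L)=-0.5324
  √(A²+B²)=0.6396;  θ1 = -1.2453+2.5542 ≈ 1.3089
arm 2 (φ=120.0°): x'=0.0000, y'=0.0283
  A=0.1800, B=-0.6060, C=(l²−L²−A²−y'²−z²)/(2L)=-0.5078
  θ2 = atan2(B,A) + arccos(C/0.6322) = 1.2216
φ3=240.0° → target in arm frame (0.0245, -0.0142)
  A cos θ + B sin θ = C:  0.1555·cos θ + -0.6060·sin θ = -0.4834
  θ3 = atan2(B,A) + arccos(C/0.6256) = 1.1343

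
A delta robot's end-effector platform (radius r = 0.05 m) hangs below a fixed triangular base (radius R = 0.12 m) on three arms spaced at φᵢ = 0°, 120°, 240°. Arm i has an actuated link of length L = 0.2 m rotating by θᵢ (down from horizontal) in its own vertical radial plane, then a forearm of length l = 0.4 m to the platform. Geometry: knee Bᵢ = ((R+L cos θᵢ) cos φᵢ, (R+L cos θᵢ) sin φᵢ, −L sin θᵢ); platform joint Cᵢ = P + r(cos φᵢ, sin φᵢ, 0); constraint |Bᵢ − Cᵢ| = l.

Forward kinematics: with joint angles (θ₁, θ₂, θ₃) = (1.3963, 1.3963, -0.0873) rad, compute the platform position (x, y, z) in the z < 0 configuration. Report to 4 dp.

O1 = (0.1047·cos0.0°, 0.1047·sin0.0°, -0.1970) = (0.1047, 0.0000, -0.1970)
φ2=120.0°: virtual centre (-0.0524, 0.0907, -0.1970), radius l
arm 3 at φ=240.0°: (R−r)+L cos θ3 = 0.2692;  O3 = (-0.1346, -0.2332, 0.0174)
|O₂|²−|O₁|² = 0.0000;  |O₃|²−|O₁|² = 0.0230
[-0.3142 0.1814 0.0000]·P = 0.0000;  [-0.4787 -0.4663 0.4288]·P = 0.0230
Cramer: x(z) = -0.0179+0.3333z;  y(z) = -0.0310+0.5774z
into |P−O₁|² = l²: 1.4444z² + 0.2764z + -0.1052 = 0;  Δ = 0.6842;  z = -0.3820 or 0.1907 → z<0 root = -0.3820
x = -0.1452, y = -0.2516

(-0.1452, -0.2516, -0.3820)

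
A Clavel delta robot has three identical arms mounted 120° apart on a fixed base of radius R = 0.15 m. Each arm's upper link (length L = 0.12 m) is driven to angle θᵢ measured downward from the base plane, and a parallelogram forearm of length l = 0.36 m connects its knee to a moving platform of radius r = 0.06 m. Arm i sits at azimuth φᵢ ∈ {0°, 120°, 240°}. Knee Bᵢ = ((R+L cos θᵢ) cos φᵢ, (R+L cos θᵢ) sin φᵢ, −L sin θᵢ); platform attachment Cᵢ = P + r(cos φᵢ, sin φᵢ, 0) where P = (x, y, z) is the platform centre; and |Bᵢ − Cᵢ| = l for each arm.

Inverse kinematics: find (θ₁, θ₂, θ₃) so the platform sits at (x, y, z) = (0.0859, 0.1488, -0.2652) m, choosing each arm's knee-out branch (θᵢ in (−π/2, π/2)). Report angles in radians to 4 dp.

φ1=0.0° → target in arm frame (0.0859, 0.1488)
  A=0.0041, B=-0.2652, C=(l²−L²−A²−y'²−z²)/(2L)=0.0946
  γ=atan2(-0.2652,0.0041)=-1.5553;  ψ=arccos(0.3568)=1.2060;  θ1=γ+ψ≈-0.3494
arm 2 (φ=120.0°): x'=0.0859, y'=-0.1488
  A cos θ + B sin θ = C:  0.0041·cos θ + -0.2652·sin θ = 0.0946
  θ2 = atan2(B,A) + arccos(C/0.2652) = -0.3495
rotate P by −φ3: (-0.1718, 0.0000, -0.2652)
  e−x'=0.2618;  (l²−L²−(e−x')²−y'²−z²)/2L = -0.0987
  √(A²+B²)=0.3727;  θ3 = -0.7918+1.8387 ≈ 1.0469

θ₁ = -0.3494, θ₂ = -0.3495, θ₃ = 1.0469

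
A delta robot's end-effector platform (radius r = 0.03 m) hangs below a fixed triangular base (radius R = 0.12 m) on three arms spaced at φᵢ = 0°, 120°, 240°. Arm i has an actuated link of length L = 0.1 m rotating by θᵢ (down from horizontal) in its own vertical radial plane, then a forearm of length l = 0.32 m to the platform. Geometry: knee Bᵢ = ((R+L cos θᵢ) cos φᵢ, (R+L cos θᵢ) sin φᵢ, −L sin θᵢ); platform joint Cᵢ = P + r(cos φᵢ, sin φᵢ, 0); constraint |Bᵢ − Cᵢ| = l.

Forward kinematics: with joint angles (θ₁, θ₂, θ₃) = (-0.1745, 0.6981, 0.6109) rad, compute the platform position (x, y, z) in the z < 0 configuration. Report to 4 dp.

arm 1 at φ=0.0°: ρ1 = 0.1885;  S1 = (0.1885, 0.0000, 0.0174)
arm 2 at φ=120.0°: ρ2 = 0.1666;  S2 = (-0.0833, 0.1443, -0.0643)
φ3=240.0°: virtual centre (-0.0860, -0.1489, -0.0574), radius l
eliminate P² terms by subtracting sphere 1 from 2 and 3
[-0.5436 0.2886 -0.1633]·P = -0.0039;  [-0.5489 -0.2978 -0.1494]·P = -0.0030
Cramer: x(z) = 0.0063-0.2865z;  y(z) = -0.0017+0.0262z
into |P−S₁|² = l²: 1.0828z² + 0.0695z + -0.0689 = 0;  Δ = 0.3033;  z = -0.2864 or 0.2222 → z<0 root = -0.2864
x = 0.0884, y = -0.0092

(0.0884, -0.0092, -0.2864)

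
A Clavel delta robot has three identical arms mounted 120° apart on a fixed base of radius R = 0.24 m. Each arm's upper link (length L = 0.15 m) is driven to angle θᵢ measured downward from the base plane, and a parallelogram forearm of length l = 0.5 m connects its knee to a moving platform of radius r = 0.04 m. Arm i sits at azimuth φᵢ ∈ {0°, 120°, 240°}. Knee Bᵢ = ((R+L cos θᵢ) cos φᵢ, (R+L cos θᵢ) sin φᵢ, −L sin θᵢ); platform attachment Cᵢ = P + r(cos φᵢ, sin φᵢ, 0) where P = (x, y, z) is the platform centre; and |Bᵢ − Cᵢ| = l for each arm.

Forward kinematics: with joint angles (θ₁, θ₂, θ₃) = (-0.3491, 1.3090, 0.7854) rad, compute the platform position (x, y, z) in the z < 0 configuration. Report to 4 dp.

centre 1 = (0.3410·cos0.0°, 0.3410·sin0.0°, 0.0513) = (0.3410, 0.0000, 0.0513)
centre 2 = (0.2388·cos120.0°, 0.2388·sin120.0°, -0.1449) = (-0.1194, 0.2068, -0.1449)
arm 3 at φ=240.0°: e+L cos θ3 = 0.3061;  centre 3 = (-0.1530, -0.2651, -0.1061)
eliminate P² terms by subtracting sphere 1 from 2 and 3
plane₁₂: -0.9207x+0.4137y+-0.3924z = -0.0409
Cramer: x(z) = 0.0306-0.3771z;  y(z) = -0.0307+0.1091z
into |P−centre ₁|² = l²: 1.1541z² + 0.1248z + -0.1501 = 0;  Δ = 0.7085;  z = -0.4187 or 0.3106 → z<0 root = -0.4187
x = 0.1885, y = -0.0764

(0.1885, -0.0764, -0.4187)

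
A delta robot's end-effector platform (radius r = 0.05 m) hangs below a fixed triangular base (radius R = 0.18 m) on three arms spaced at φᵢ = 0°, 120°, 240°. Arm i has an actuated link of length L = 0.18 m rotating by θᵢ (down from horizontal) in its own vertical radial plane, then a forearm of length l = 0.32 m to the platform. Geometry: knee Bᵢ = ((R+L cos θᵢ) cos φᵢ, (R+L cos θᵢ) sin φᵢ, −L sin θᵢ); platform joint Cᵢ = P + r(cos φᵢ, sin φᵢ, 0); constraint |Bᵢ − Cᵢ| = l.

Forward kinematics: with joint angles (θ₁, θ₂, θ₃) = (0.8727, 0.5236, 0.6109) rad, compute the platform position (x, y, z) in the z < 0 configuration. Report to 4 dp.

centre 1 = (0.2457·cos0.0°, 0.2457·sin0.0°, -0.1379) = (0.2457, 0.0000, -0.1379)
φ2=120.0°: virtual centre (-0.1429, 0.2476, -0.0900), radius l
centre 3 = (0.2774·cos240.0°, 0.2774·sin240.0°, -0.1032) = (-0.1387, -0.2403, -0.1032)
eliminate P² terms by subtracting sphere 1 from 2 and 3
linear system: -0.7773x+0.4952y = 0.0104−0.0958z; -0.7688x+-0.4805y = 0.0083−0.0693z
Cramer: x(z) = -0.0121+0.1065z;  y(z) = 0.0021-0.0262z
into |P−centre ₁|² = l²: 1.0120z² + 0.2208z + -0.0169 = 0;  Δ = 0.1173;  z = -0.2783 or 0.0601 → z<0 root = -0.2783
x = -0.0417, y = 0.0094

(-0.0417, 0.0094, -0.2783)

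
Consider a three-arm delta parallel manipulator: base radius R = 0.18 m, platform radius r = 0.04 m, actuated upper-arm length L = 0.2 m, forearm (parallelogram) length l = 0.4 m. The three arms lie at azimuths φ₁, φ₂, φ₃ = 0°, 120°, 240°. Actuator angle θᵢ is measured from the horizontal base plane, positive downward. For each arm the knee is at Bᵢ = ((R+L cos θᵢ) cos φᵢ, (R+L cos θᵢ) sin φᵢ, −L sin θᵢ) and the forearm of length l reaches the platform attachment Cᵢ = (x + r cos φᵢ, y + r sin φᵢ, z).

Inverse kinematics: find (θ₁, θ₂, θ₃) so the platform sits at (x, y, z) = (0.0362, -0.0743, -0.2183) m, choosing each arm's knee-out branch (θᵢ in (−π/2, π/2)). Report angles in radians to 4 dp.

θ₁ = -0.1745, θ₂ = 0.6106, θ₃ = -0.2623

φ1=0.0° → target in arm frame (0.0362, -0.0743)
  A cos θ + B sin θ = C:  0.1038·cos θ + -0.2183·sin θ = 0.1401
  γ=atan2(-0.2183,0.1038)=-1.1269;  ψ=arccos(0.5797)=0.9524;  θ1=γ+ψ≈-0.1745
arm 2 (φ=120.0°): x'=-0.0824, y'=0.0058
  A=0.2224, B=-0.2183, C=(l²−L²−A²−y'²−z²)/(2L)=0.0571
  √(A²+B²)=0.3117;  θ2 = -0.7760+1.3866 ≈ 0.6106
φ3=240.0° → target in arm frame (0.0462, 0.0685)
  e−x'=0.0938;  (l²−L²−(e−x')²−y'²−z²)/2L = 0.1472
  γ=atan2(-0.2183,0.0938)=-1.1651;  ψ=arccos(0.6194)=0.9028;  θ3=γ+ψ≈-0.2623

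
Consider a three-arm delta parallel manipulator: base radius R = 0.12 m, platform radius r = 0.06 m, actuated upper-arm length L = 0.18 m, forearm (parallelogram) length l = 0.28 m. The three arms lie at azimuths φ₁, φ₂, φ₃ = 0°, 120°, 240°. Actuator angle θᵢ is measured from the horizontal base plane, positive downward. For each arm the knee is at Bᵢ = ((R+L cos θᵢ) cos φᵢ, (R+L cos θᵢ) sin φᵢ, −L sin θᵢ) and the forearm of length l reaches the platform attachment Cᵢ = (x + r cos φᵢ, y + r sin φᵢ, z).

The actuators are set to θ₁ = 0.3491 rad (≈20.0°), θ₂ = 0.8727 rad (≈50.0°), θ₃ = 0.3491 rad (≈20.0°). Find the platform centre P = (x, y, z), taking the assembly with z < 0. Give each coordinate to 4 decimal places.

(0.0391, -0.0678, -0.2557)

O1 = (0.2291·cos0.0°, 0.2291·sin0.0°, -0.0616) = (0.2291, 0.0000, -0.0616)
arm 2 at φ=120.0°: (R−r)+L cos θ2 = 0.1757;  O2 = (-0.0878, 0.1522, -0.1379)
O3 = (0.2291·cos240.0°, 0.2291·sin240.0°, -0.0616) = (-0.1146, -0.1984, -0.0616)
|O₂|²−|O₁|² = -0.0064;  |O₃|²−|O₁|² = 0.0000
linear system: -0.6340x+0.3043y = -0.0064−-0.1526z; -0.6874x+-0.3969y = 0.0000−0.0000z
det = 0.4608;  x = 0.0055+-0.1315z,  y = -0.0096+0.2277z
into |P−O₁|² = l²: 1.0691z² + 0.1776z + -0.0245 = 0;  Δ = 0.1364;  z = -0.2557 or 0.0896 → z<0 root = -0.2557
x = 0.0391, y = -0.0678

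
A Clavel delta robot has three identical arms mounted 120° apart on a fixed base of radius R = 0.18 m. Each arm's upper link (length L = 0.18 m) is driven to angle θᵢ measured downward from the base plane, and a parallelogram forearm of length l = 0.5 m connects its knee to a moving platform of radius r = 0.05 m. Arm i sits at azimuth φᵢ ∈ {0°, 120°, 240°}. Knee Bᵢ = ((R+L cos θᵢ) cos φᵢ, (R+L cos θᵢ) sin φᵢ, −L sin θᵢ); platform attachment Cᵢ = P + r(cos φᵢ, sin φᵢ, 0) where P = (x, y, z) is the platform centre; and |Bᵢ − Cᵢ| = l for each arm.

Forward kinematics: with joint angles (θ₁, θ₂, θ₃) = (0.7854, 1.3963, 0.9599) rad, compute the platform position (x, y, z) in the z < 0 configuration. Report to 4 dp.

arm 1 at φ=0.0°: e+L cos θ1 = 0.2573;  S1 = (0.2573, 0.0000, -0.1273)
φ2=120.0°: virtual centre (-0.0806, 0.1396, -0.1773), radius l
S3 = (0.2332·cos240.0°, 0.2332·sin240.0°, -0.1474) = (-0.1166, -0.2020, -0.1474)
eliminate P² terms by subtracting sphere 1 from 2 and 3
plane₁₂: -0.6758x+0.2793y+-0.1000z = -0.0250
det = 0.4819;  x = 0.0246+-0.1072z,  y = -0.0300+0.0986z
into |P−S₁|² = l²: 1.0212z² + 0.2985z + -0.1787 = 0;  Δ = 0.8192;  z = -0.5893 or 0.2970 → z<0 root = -0.5893
x = 0.0877, y = -0.0881

(0.0877, -0.0881, -0.5893)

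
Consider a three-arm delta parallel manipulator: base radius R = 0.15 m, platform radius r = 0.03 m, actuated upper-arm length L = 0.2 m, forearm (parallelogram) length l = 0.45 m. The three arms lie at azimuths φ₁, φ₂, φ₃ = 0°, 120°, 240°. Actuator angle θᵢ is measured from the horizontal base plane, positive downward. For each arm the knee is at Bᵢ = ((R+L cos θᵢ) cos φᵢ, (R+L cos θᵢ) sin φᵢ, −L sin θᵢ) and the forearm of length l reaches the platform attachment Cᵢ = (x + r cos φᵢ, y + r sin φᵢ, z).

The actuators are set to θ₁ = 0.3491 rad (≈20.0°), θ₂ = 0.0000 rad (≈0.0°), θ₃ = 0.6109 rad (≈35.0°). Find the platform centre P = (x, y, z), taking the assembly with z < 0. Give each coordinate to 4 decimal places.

arm 1 at φ=0.0°: ρ1 = 0.3079;  centre 1 = (0.3079, 0.0000, -0.0684)
φ2=120.0°: virtual centre (-0.1600, 0.2771, 0.0000), radius l
φ3=240.0°: virtual centre (-0.1419, -0.2458, -0.1147), radius l
|centre ₂|²−|centre ₁|² = 0.0029;  |centre ₃|²−|centre ₁|² = -0.0058
linear system: -0.9359x+0.5543y = 0.0029−0.1368z; -0.8997x+-0.4916y = -0.0058−-0.0926z
det = 0.9587;  x = 0.0019+0.0166z,  y = 0.0084+-0.2188z
sphere 1 gives Az²+Bz+C=0 with A=1.0482, B=0.1230, C=-0.1041;  B²−4AC=0.4514;  roots -0.3792, 0.2618;  negative root z = -0.3792
x = -0.0044, y = 0.0913

(-0.0044, 0.0913, -0.3792)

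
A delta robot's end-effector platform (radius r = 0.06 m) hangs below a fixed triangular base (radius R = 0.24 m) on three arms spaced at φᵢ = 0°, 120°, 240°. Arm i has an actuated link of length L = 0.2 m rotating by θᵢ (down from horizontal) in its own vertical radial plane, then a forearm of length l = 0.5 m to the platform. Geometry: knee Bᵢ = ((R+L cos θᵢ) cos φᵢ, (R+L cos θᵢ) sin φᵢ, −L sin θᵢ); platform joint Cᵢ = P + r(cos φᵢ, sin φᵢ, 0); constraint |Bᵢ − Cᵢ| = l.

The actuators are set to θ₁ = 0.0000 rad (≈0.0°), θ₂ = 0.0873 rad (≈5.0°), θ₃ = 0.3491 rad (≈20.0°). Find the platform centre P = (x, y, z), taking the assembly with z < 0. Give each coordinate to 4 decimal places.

(0.0292, 0.0314, -0.3549)

S1 = (0.3800·cos0.0°, 0.3800·sin0.0°, 0.0000) = (0.3800, 0.0000, 0.0000)
φ2=120.0°: virtual centre (-0.1896, 0.3284, -0.0174), radius l
S3 = (0.3679·cos240.0°, 0.3679·sin240.0°, -0.0684) = (-0.1840, -0.3186, -0.0684)
subtract pairs → two planes through P
[-1.1392 0.6569 -0.0349]·P = -0.0003;  [-1.1279 -0.6373 -0.1368]·P = -0.0043
Cramer: x(z) = 0.0021-0.0764z;  y(z) = 0.0032-0.0794z
quadratic in z: (1.0122)z²+(0.0573)z+(-0.1072)=0, √Δ=0.6611 → z ∈ {-0.3549, 0.2983}; z = -0.3549 (taking z<0)
x = 0.0292, y = 0.0314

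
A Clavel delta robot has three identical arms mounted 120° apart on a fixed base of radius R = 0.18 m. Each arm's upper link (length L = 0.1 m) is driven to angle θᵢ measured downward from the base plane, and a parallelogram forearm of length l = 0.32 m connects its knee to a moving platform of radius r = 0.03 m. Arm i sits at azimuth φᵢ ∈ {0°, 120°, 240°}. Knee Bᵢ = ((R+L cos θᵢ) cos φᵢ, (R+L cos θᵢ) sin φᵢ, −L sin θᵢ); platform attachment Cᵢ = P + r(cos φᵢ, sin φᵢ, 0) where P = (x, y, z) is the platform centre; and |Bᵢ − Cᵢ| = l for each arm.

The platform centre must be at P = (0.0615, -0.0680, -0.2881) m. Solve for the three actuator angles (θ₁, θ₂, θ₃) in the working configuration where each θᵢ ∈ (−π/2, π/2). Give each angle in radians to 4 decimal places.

θ₁ = 0.3488, θ₂ = 1.3959, θ₃ = 0.6106

φ1=0.0° → target in arm frame (0.0615, -0.0680)
  e−x'=0.0885;  (l²−L²−(e−x')²−y'²−z²)/2L = -0.0153
  γ=atan2(-0.2881,0.0885)=-1.2728;  ψ=arccos(-0.0507)=1.6215;  θ1=γ+ψ≈0.3488
rotate P by −φ2: (-0.0896, -0.0193, -0.2881)
  e−x'=0.2396;  (l²−L²−(e−x')²−y'²−z²)/2L = -0.2420
  √(A²+B²)=0.3747;  θ2 = -0.8770+2.2728 ≈ 1.3959
arm 3 (φ=240.0°): x'=0.0281, y'=0.0873
  A cos θ + B sin θ = C:  0.1219·cos θ + -0.2881·sin θ = -0.0653
  θ3 = atan2(B,A) + arccos(C/0.3128) = 0.6106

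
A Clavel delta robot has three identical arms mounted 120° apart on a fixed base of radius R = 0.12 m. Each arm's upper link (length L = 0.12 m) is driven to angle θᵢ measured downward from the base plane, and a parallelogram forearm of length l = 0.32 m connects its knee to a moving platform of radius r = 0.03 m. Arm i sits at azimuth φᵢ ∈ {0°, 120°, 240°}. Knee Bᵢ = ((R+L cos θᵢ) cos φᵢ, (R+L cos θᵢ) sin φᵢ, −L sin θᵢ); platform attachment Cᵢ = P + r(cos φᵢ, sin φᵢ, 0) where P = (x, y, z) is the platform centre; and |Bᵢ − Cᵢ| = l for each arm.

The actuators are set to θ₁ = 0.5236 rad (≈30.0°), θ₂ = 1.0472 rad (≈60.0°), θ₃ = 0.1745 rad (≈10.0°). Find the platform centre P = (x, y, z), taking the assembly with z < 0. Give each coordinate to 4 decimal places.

centre 1 = (0.1939·cos0.0°, 0.1939·sin0.0°, -0.0600) = (0.1939, 0.0000, -0.0600)
centre 2 = (0.1500·cos120.0°, 0.1500·sin120.0°, -0.1039) = (-0.0750, 0.1299, -0.1039)
centre 3 = (0.2082·cos240.0°, 0.2082·sin240.0°, -0.0208) = (-0.1041, -0.1803, -0.0208)
eliminate P² terms by subtracting sphere 1 from 2 and 3
plane₁₂: -0.5378x+0.2598y+-0.0878z = -0.0079
det = 0.3488;  x = 0.0063+-0.0325z,  y = -0.0175+0.2709z
sphere 1 gives Az²+Bz+C=0 with A=1.0744, B=0.1227, C=-0.0633;  B²−4AC=0.2870;  roots -0.3064, 0.1922;  negative root z = -0.3064
x = 0.0162, y = -0.1005

(0.0162, -0.1005, -0.3064)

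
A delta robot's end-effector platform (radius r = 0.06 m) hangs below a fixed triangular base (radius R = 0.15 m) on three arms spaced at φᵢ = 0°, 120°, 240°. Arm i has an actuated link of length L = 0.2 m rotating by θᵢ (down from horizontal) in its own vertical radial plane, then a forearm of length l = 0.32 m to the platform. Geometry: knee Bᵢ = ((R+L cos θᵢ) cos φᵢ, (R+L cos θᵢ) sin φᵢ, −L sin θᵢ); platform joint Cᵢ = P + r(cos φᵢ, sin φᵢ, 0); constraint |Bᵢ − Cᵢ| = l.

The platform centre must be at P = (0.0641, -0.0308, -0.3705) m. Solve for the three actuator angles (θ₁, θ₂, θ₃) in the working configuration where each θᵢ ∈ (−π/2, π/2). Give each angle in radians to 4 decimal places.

arm 1 (φ=0.0°): x'=0.0641, y'=-0.0308
  A cos θ + B sin θ = C:  0.0259·cos θ + -0.3705·sin θ = -0.1912
  θ1 = atan2(B,A) + arccos(C/0.3714) = 0.6106
rotate P by −φ2: (-0.0587, -0.0401, -0.3705)
  e−x'=0.1487;  (l²−L²−(e−x')²−y'²−z²)/2L = -0.2465
  γ=atan2(-0.3705,0.1487)=-1.1891;  ψ=arccos(-0.6174)=2.2363;  θ2=γ+ψ≈1.0472
arm 3 (φ=240.0°): x'=-0.0054, y'=0.0709
  e−x'=0.0954;  (l²−L²−(e−x')²−y'²−z²)/2L = -0.2225
  √(A²+B²)=0.3826;  θ3 = -1.3188+2.1914 ≈ 0.8726

θ₁ = 0.6106, θ₂ = 1.0472, θ₃ = 0.8726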